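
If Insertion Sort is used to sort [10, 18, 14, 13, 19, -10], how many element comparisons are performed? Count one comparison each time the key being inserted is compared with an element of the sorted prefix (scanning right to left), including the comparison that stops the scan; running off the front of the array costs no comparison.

Insert 18: 10 <= 18 (stop) = 1 comparison(s) -> [10, 18, 14, 13, 19, -10]
Insert 14: 18 > 14 (shift), 10 <= 14 (stop) = 2 comparison(s) -> [10, 14, 18, 13, 19, -10]
Insert 13: 18 > 13 (shift), 14 > 13 (shift), 10 <= 13 (stop) = 3 comparison(s) -> [10, 13, 14, 18, 19, -10]
Insert 19: 18 <= 19 (stop) = 1 comparison(s) -> [10, 13, 14, 18, 19, -10]
Insert -10: 19 > -10 (shift), 18 > -10 (shift), 14 > -10 (shift), 13 > -10 (shift), 10 > -10 (shift), reached front = 5 comparison(s) -> [-10, 10, 13, 14, 18, 19]
Total comparisons: 1 + 2 + 3 + 1 + 5 = 12


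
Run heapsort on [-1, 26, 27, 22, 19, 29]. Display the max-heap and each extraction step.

Build heap: [29, 26, 27, 22, 19, -1]
Extract 29: [27, 26, -1, 22, 19, 29]
Extract 27: [26, 22, -1, 19, 27, 29]
Extract 26: [22, 19, -1, 26, 27, 29]
Extract 22: [19, -1, 22, 26, 27, 29]
Extract 19: [-1, 19, 22, 26, 27, 29]


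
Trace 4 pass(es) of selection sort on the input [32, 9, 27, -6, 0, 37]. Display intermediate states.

Pass 1: Select minimum -6 at index 3, swap -> [-6, 9, 27, 32, 0, 37]
Pass 2: Select minimum 0 at index 4, swap -> [-6, 0, 27, 32, 9, 37]
Pass 3: Select minimum 9 at index 4, swap -> [-6, 0, 9, 32, 27, 37]
Pass 4: Select minimum 27 at index 4, swap -> [-6, 0, 9, 27, 32, 37]


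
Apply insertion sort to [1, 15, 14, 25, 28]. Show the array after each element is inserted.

First element 1 is already 'sorted'
Insert 15: shifted 0 elements -> [1, 15, 14, 25, 28]
Insert 14: shifted 1 elements -> [1, 14, 15, 25, 28]
Insert 25: shifted 0 elements -> [1, 14, 15, 25, 28]
Insert 28: shifted 0 elements -> [1, 14, 15, 25, 28]


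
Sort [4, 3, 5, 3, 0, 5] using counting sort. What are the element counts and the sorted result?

Count array: [1, 0, 0, 2, 1, 2]
(count[i] = number of elements equal to i)
Cumulative count: [1, 1, 1, 3, 4, 6]
Sorted: [0, 3, 3, 4, 5, 5]


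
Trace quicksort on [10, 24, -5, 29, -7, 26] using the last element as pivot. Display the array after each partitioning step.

Partition 1: pivot=26 at index 4 -> [10, 24, -5, -7, 26, 29]
Partition 2: pivot=-7 at index 0 -> [-7, 24, -5, 10, 26, 29]
Partition 3: pivot=10 at index 2 -> [-7, -5, 10, 24, 26, 29]


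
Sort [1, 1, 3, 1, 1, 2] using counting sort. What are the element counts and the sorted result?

Count array: [0, 4, 1, 1]
(count[i] = number of elements equal to i)
Cumulative count: [0, 4, 5, 6]
Sorted: [1, 1, 1, 1, 2, 3]


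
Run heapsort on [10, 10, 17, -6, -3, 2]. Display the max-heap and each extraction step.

Build heap: [17, 10, 10, -6, -3, 2]
Extract 17: [10, 2, 10, -6, -3, 17]
Extract 10: [10, 2, -3, -6, 10, 17]
Extract 10: [2, -6, -3, 10, 10, 17]
Extract 2: [-3, -6, 2, 10, 10, 17]
Extract -3: [-6, -3, 2, 10, 10, 17]


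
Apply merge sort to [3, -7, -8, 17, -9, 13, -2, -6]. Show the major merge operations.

Divide and conquer:
  Merge [3] + [-7] -> [-7, 3]
  Merge [-8] + [17] -> [-8, 17]
  Merge [-7, 3] + [-8, 17] -> [-8, -7, 3, 17]
  Merge [-9] + [13] -> [-9, 13]
  Merge [-2] + [-6] -> [-6, -2]
  Merge [-9, 13] + [-6, -2] -> [-9, -6, -2, 13]
  Merge [-8, -7, 3, 17] + [-9, -6, -2, 13] -> [-9, -8, -7, -6, -2, 3, 13, 17]


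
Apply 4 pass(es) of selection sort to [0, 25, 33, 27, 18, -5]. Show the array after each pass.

Pass 1: Select minimum -5 at index 5, swap -> [-5, 25, 33, 27, 18, 0]
Pass 2: Select minimum 0 at index 5, swap -> [-5, 0, 33, 27, 18, 25]
Pass 3: Select minimum 18 at index 4, swap -> [-5, 0, 18, 27, 33, 25]
Pass 4: Select minimum 25 at index 5, swap -> [-5, 0, 18, 25, 33, 27]


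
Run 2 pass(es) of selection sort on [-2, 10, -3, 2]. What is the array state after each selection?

Pass 1: Select minimum -3 at index 2, swap -> [-3, 10, -2, 2]
Pass 2: Select minimum -2 at index 2, swap -> [-3, -2, 10, 2]


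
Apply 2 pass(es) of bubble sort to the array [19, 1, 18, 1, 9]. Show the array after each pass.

After pass 1: [1, 18, 1, 9, 19] (4 swaps)
After pass 2: [1, 1, 9, 18, 19] (2 swaps)
Total swaps: 6


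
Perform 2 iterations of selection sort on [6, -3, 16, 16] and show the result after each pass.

Pass 1: Select minimum -3 at index 1, swap -> [-3, 6, 16, 16]
Pass 2: Select minimum 6 at index 1, swap -> [-3, 6, 16, 16]


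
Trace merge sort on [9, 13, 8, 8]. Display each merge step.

Divide and conquer:
  Merge [9] + [13] -> [9, 13]
  Merge [8] + [8] -> [8, 8]
  Merge [9, 13] + [8, 8] -> [8, 8, 9, 13]


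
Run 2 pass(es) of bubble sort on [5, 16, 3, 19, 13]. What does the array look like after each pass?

After pass 1: [5, 3, 16, 13, 19] (2 swaps)
After pass 2: [3, 5, 13, 16, 19] (2 swaps)
Total swaps: 4


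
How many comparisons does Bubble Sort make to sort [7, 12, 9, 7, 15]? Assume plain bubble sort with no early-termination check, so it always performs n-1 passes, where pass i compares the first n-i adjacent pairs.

Pass 1: compare adjacent pairs (0,1)..(3,4) = 4 comparison(s), 2 swap(s) -> [7, 9, 7, 12, 15]
Pass 2: compare adjacent pairs (0,1)..(2,3) = 3 comparison(s), 1 swap(s) -> [7, 7, 9, 12, 15]
Pass 3: compare adjacent pairs (0,1)..(1,2) = 2 comparison(s), 0 swap(s) -> [7, 7, 9, 12, 15]
Pass 4: compare adjacent pairs (0,1)..(0,1) = 1 comparison(s), 0 swap(s) -> [7, 7, 9, 12, 15]
Total comparisons: 4 + 3 + 2 + 1 = 10


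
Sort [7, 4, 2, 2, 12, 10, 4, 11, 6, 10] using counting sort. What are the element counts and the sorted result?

Count array: [0, 0, 2, 0, 2, 0, 1, 1, 0, 0, 2, 1, 1]
(count[i] = number of elements equal to i)
Cumulative count: [0, 0, 2, 2, 4, 4, 5, 6, 6, 6, 8, 9, 10]
Sorted: [2, 2, 4, 4, 6, 7, 10, 10, 11, 12]


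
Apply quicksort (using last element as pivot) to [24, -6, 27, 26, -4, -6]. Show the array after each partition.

Partition 1: pivot=-6 at index 1 -> [-6, -6, 27, 26, -4, 24]
Partition 2: pivot=24 at index 3 -> [-6, -6, -4, 24, 27, 26]
Partition 3: pivot=26 at index 4 -> [-6, -6, -4, 24, 26, 27]


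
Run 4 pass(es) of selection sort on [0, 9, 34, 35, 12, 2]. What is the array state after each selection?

Pass 1: Select minimum 0 at index 0, swap -> [0, 9, 34, 35, 12, 2]
Pass 2: Select minimum 2 at index 5, swap -> [0, 2, 34, 35, 12, 9]
Pass 3: Select minimum 9 at index 5, swap -> [0, 2, 9, 35, 12, 34]
Pass 4: Select minimum 12 at index 4, swap -> [0, 2, 9, 12, 35, 34]


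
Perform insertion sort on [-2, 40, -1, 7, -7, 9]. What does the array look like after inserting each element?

First element -2 is already 'sorted'
Insert 40: shifted 0 elements -> [-2, 40, -1, 7, -7, 9]
Insert -1: shifted 1 elements -> [-2, -1, 40, 7, -7, 9]
Insert 7: shifted 1 elements -> [-2, -1, 7, 40, -7, 9]
Insert -7: shifted 4 elements -> [-7, -2, -1, 7, 40, 9]
Insert 9: shifted 1 elements -> [-7, -2, -1, 7, 9, 40]


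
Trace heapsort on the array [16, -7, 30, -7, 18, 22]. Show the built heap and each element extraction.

Build heap: [30, 18, 22, -7, -7, 16]
Extract 30: [22, 18, 16, -7, -7, 30]
Extract 22: [18, -7, 16, -7, 22, 30]
Extract 18: [16, -7, -7, 18, 22, 30]
Extract 16: [-7, -7, 16, 18, 22, 30]
Extract -7: [-7, -7, 16, 18, 22, 30]


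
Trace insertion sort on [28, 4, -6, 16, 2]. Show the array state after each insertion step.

First element 28 is already 'sorted'
Insert 4: shifted 1 elements -> [4, 28, -6, 16, 2]
Insert -6: shifted 2 elements -> [-6, 4, 28, 16, 2]
Insert 16: shifted 1 elements -> [-6, 4, 16, 28, 2]
Insert 2: shifted 3 elements -> [-6, 2, 4, 16, 28]


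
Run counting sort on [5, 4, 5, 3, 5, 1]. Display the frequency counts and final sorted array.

Count array: [0, 1, 0, 1, 1, 3]
(count[i] = number of elements equal to i)
Cumulative count: [0, 1, 1, 2, 3, 6]
Sorted: [1, 3, 4, 5, 5, 5]


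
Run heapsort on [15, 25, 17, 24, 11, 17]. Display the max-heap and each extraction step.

Build heap: [25, 24, 17, 15, 11, 17]
Extract 25: [24, 17, 17, 15, 11, 25]
Extract 24: [17, 15, 17, 11, 24, 25]
Extract 17: [17, 15, 11, 17, 24, 25]
Extract 17: [15, 11, 17, 17, 24, 25]
Extract 15: [11, 15, 17, 17, 24, 25]


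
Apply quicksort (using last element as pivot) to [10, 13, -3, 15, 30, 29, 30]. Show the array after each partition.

Partition 1: pivot=30 at index 6 -> [10, 13, -3, 15, 30, 29, 30]
Partition 2: pivot=29 at index 4 -> [10, 13, -3, 15, 29, 30, 30]
Partition 3: pivot=15 at index 3 -> [10, 13, -3, 15, 29, 30, 30]
Partition 4: pivot=-3 at index 0 -> [-3, 13, 10, 15, 29, 30, 30]
Partition 5: pivot=10 at index 1 -> [-3, 10, 13, 15, 29, 30, 30]


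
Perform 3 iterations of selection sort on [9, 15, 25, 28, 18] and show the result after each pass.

Pass 1: Select minimum 9 at index 0, swap -> [9, 15, 25, 28, 18]
Pass 2: Select minimum 15 at index 1, swap -> [9, 15, 25, 28, 18]
Pass 3: Select minimum 18 at index 4, swap -> [9, 15, 18, 28, 25]


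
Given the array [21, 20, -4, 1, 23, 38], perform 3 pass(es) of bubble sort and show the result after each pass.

After pass 1: [20, -4, 1, 21, 23, 38] (3 swaps)
After pass 2: [-4, 1, 20, 21, 23, 38] (2 swaps)
After pass 3: [-4, 1, 20, 21, 23, 38] (0 swaps)
Total swaps: 5


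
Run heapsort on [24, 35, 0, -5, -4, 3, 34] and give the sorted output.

Build heap: [35, 24, 34, -5, -4, 3, 0]
Extract 35: [34, 24, 3, -5, -4, 0, 35]
Extract 34: [24, 0, 3, -5, -4, 34, 35]
Extract 24: [3, 0, -4, -5, 24, 34, 35]
Extract 3: [0, -5, -4, 3, 24, 34, 35]
Extract 0: [-4, -5, 0, 3, 24, 34, 35]
Extract -4: [-5, -4, 0, 3, 24, 34, 35]


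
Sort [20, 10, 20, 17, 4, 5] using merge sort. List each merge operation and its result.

Divide and conquer:
  Merge [10] + [20] -> [10, 20]
  Merge [20] + [10, 20] -> [10, 20, 20]
  Merge [4] + [5] -> [4, 5]
  Merge [17] + [4, 5] -> [4, 5, 17]
  Merge [10, 20, 20] + [4, 5, 17] -> [4, 5, 10, 17, 20, 20]


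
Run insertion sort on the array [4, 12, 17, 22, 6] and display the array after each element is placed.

First element 4 is already 'sorted'
Insert 12: shifted 0 elements -> [4, 12, 17, 22, 6]
Insert 17: shifted 0 elements -> [4, 12, 17, 22, 6]
Insert 22: shifted 0 elements -> [4, 12, 17, 22, 6]
Insert 6: shifted 3 elements -> [4, 6, 12, 17, 22]


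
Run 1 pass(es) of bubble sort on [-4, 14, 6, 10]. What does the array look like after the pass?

After pass 1: [-4, 6, 10, 14] (2 swaps)
Total swaps: 2


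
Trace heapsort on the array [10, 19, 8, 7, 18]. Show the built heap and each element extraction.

Build heap: [19, 18, 8, 7, 10]
Extract 19: [18, 10, 8, 7, 19]
Extract 18: [10, 7, 8, 18, 19]
Extract 10: [8, 7, 10, 18, 19]
Extract 8: [7, 8, 10, 18, 19]


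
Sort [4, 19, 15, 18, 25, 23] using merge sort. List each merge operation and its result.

Divide and conquer:
  Merge [19] + [15] -> [15, 19]
  Merge [4] + [15, 19] -> [4, 15, 19]
  Merge [25] + [23] -> [23, 25]
  Merge [18] + [23, 25] -> [18, 23, 25]
  Merge [4, 15, 19] + [18, 23, 25] -> [4, 15, 18, 19, 23, 25]


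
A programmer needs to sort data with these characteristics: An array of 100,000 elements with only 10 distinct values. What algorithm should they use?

Best choice: 3-way quicksort or Counting sort
Reason: 3-way (Dutch national flag) partitioning groups every copy of the pivot together, so with only d=10 distinct keys quicksort finishes in O(n log d) expected time, which is effectively linear; counting sort runs in O(n + k) where k is the size of the key range (not the number of distinct values), so it is linear when the 10 values are integers drawn from a small known range


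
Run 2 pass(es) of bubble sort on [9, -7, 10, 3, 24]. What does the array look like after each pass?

After pass 1: [-7, 9, 3, 10, 24] (2 swaps)
After pass 2: [-7, 3, 9, 10, 24] (1 swaps)
Total swaps: 3


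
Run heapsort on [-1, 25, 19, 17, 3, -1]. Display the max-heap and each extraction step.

Build heap: [25, 17, 19, -1, 3, -1]
Extract 25: [19, 17, -1, -1, 3, 25]
Extract 19: [17, 3, -1, -1, 19, 25]
Extract 17: [3, -1, -1, 17, 19, 25]
Extract 3: [-1, -1, 3, 17, 19, 25]
Extract -1: [-1, -1, 3, 17, 19, 25]


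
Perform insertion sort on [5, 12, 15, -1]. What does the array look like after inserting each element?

First element 5 is already 'sorted'
Insert 12: shifted 0 elements -> [5, 12, 15, -1]
Insert 15: shifted 0 elements -> [5, 12, 15, -1]
Insert -1: shifted 3 elements -> [-1, 5, 12, 15]


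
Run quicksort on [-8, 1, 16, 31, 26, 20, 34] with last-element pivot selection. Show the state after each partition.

Partition 1: pivot=34 at index 6 -> [-8, 1, 16, 31, 26, 20, 34]
Partition 2: pivot=20 at index 3 -> [-8, 1, 16, 20, 26, 31, 34]
Partition 3: pivot=16 at index 2 -> [-8, 1, 16, 20, 26, 31, 34]
Partition 4: pivot=1 at index 1 -> [-8, 1, 16, 20, 26, 31, 34]
Partition 5: pivot=31 at index 5 -> [-8, 1, 16, 20, 26, 31, 34]


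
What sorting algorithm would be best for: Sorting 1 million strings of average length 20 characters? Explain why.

Best choice: MSD radix sort or Mergesort
Reason: MSD radix sort is a non-comparison sort that buckets the strings by successive character positions, running in time proportional to the total number of characters examined rather than O(n log n) string comparisons; mergesort is a stable O(n log n)-comparison alternative that works for arbitrary variable-length keys


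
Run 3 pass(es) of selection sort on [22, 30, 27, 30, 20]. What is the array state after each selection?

Pass 1: Select minimum 20 at index 4, swap -> [20, 30, 27, 30, 22]
Pass 2: Select minimum 22 at index 4, swap -> [20, 22, 27, 30, 30]
Pass 3: Select minimum 27 at index 2, swap -> [20, 22, 27, 30, 30]


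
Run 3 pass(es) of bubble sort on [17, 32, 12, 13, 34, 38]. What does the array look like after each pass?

After pass 1: [17, 12, 13, 32, 34, 38] (2 swaps)
After pass 2: [12, 13, 17, 32, 34, 38] (2 swaps)
After pass 3: [12, 13, 17, 32, 34, 38] (0 swaps)
Total swaps: 4


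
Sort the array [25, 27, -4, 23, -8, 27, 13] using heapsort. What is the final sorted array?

Build heap: [27, 25, 27, 23, -8, -4, 13]
Extract 27: [27, 25, 13, 23, -8, -4, 27]
Extract 27: [25, 23, 13, -4, -8, 27, 27]
Extract 25: [23, -4, 13, -8, 25, 27, 27]
Extract 23: [13, -4, -8, 23, 25, 27, 27]
Extract 13: [-4, -8, 13, 23, 25, 27, 27]
Extract -4: [-8, -4, 13, 23, 25, 27, 27]


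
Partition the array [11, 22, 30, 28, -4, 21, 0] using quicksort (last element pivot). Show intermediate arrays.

Partition 1: pivot=0 at index 1 -> [-4, 0, 30, 28, 11, 21, 22]
Partition 2: pivot=22 at index 4 -> [-4, 0, 11, 21, 22, 28, 30]
Partition 3: pivot=21 at index 3 -> [-4, 0, 11, 21, 22, 28, 30]
Partition 4: pivot=30 at index 6 -> [-4, 0, 11, 21, 22, 28, 30]


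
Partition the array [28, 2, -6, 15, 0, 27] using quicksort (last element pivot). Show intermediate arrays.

Partition 1: pivot=27 at index 4 -> [2, -6, 15, 0, 27, 28]
Partition 2: pivot=0 at index 1 -> [-6, 0, 15, 2, 27, 28]
Partition 3: pivot=2 at index 2 -> [-6, 0, 2, 15, 27, 28]


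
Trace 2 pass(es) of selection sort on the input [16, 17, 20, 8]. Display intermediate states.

Pass 1: Select minimum 8 at index 3, swap -> [8, 17, 20, 16]
Pass 2: Select minimum 16 at index 3, swap -> [8, 16, 20, 17]


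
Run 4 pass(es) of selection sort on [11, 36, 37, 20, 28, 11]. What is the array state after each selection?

Pass 1: Select minimum 11 at index 0, swap -> [11, 36, 37, 20, 28, 11]
Pass 2: Select minimum 11 at index 5, swap -> [11, 11, 37, 20, 28, 36]
Pass 3: Select minimum 20 at index 3, swap -> [11, 11, 20, 37, 28, 36]
Pass 4: Select minimum 28 at index 4, swap -> [11, 11, 20, 28, 37, 36]


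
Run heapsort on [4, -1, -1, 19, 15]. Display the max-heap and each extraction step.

Build heap: [19, 15, -1, -1, 4]
Extract 19: [15, 4, -1, -1, 19]
Extract 15: [4, -1, -1, 15, 19]
Extract 4: [-1, -1, 4, 15, 19]
Extract -1: [-1, -1, 4, 15, 19]


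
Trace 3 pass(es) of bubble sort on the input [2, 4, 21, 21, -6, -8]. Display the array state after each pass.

After pass 1: [2, 4, 21, -6, -8, 21] (2 swaps)
After pass 2: [2, 4, -6, -8, 21, 21] (2 swaps)
After pass 3: [2, -6, -8, 4, 21, 21] (2 swaps)
Total swaps: 6


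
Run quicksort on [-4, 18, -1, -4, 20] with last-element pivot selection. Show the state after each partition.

Partition 1: pivot=20 at index 4 -> [-4, 18, -1, -4, 20]
Partition 2: pivot=-4 at index 1 -> [-4, -4, -1, 18, 20]
Partition 3: pivot=18 at index 3 -> [-4, -4, -1, 18, 20]


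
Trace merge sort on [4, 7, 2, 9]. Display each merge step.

Divide and conquer:
  Merge [4] + [7] -> [4, 7]
  Merge [2] + [9] -> [2, 9]
  Merge [4, 7] + [2, 9] -> [2, 4, 7, 9]


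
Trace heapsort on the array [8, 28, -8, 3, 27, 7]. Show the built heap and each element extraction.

Build heap: [28, 27, 7, 3, 8, -8]
Extract 28: [27, 8, 7, 3, -8, 28]
Extract 27: [8, 3, 7, -8, 27, 28]
Extract 8: [7, 3, -8, 8, 27, 28]
Extract 7: [3, -8, 7, 8, 27, 28]
Extract 3: [-8, 3, 7, 8, 27, 28]


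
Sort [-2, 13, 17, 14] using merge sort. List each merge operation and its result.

Divide and conquer:
  Merge [-2] + [13] -> [-2, 13]
  Merge [17] + [14] -> [14, 17]
  Merge [-2, 13] + [14, 17] -> [-2, 13, 14, 17]


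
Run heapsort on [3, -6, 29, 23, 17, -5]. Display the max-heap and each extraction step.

Build heap: [29, 23, 3, -6, 17, -5]
Extract 29: [23, 17, 3, -6, -5, 29]
Extract 23: [17, -5, 3, -6, 23, 29]
Extract 17: [3, -5, -6, 17, 23, 29]
Extract 3: [-5, -6, 3, 17, 23, 29]
Extract -5: [-6, -5, 3, 17, 23, 29]


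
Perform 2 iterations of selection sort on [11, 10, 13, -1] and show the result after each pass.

Pass 1: Select minimum -1 at index 3, swap -> [-1, 10, 13, 11]
Pass 2: Select minimum 10 at index 1, swap -> [-1, 10, 13, 11]


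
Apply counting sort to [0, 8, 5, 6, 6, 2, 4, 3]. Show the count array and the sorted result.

Count array: [1, 0, 1, 1, 1, 1, 2, 0, 1]
(count[i] = number of elements equal to i)
Cumulative count: [1, 1, 2, 3, 4, 5, 7, 7, 8]
Sorted: [0, 2, 3, 4, 5, 6, 6, 8]


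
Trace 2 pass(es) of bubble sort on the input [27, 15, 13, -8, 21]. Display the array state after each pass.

After pass 1: [15, 13, -8, 21, 27] (4 swaps)
After pass 2: [13, -8, 15, 21, 27] (2 swaps)
Total swaps: 6


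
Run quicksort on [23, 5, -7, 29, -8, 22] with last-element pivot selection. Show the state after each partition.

Partition 1: pivot=22 at index 3 -> [5, -7, -8, 22, 23, 29]
Partition 2: pivot=-8 at index 0 -> [-8, -7, 5, 22, 23, 29]
Partition 3: pivot=5 at index 2 -> [-8, -7, 5, 22, 23, 29]
Partition 4: pivot=29 at index 5 -> [-8, -7, 5, 22, 23, 29]


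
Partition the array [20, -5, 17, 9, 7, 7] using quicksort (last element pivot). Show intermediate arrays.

Partition 1: pivot=7 at index 2 -> [-5, 7, 7, 9, 20, 17]
Partition 2: pivot=7 at index 1 -> [-5, 7, 7, 9, 20, 17]
Partition 3: pivot=17 at index 4 -> [-5, 7, 7, 9, 17, 20]


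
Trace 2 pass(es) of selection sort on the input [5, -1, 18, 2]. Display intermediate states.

Pass 1: Select minimum -1 at index 1, swap -> [-1, 5, 18, 2]
Pass 2: Select minimum 2 at index 3, swap -> [-1, 2, 18, 5]


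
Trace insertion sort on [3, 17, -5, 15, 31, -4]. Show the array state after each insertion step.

First element 3 is already 'sorted'
Insert 17: shifted 0 elements -> [3, 17, -5, 15, 31, -4]
Insert -5: shifted 2 elements -> [-5, 3, 17, 15, 31, -4]
Insert 15: shifted 1 elements -> [-5, 3, 15, 17, 31, -4]
Insert 31: shifted 0 elements -> [-5, 3, 15, 17, 31, -4]
Insert -4: shifted 4 elements -> [-5, -4, 3, 15, 17, 31]


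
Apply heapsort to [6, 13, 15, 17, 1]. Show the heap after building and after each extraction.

Build heap: [17, 13, 15, 6, 1]
Extract 17: [15, 13, 1, 6, 17]
Extract 15: [13, 6, 1, 15, 17]
Extract 13: [6, 1, 13, 15, 17]
Extract 6: [1, 6, 13, 15, 17]


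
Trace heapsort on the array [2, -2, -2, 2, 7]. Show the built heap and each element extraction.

Build heap: [7, 2, -2, 2, -2]
Extract 7: [2, 2, -2, -2, 7]
Extract 2: [2, -2, -2, 2, 7]
Extract 2: [-2, -2, 2, 2, 7]
Extract -2: [-2, -2, 2, 2, 7]


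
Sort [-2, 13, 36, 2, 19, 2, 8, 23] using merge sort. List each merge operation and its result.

Divide and conquer:
  Merge [-2] + [13] -> [-2, 13]
  Merge [36] + [2] -> [2, 36]
  Merge [-2, 13] + [2, 36] -> [-2, 2, 13, 36]
  Merge [19] + [2] -> [2, 19]
  Merge [8] + [23] -> [8, 23]
  Merge [2, 19] + [8, 23] -> [2, 8, 19, 23]
  Merge [-2, 2, 13, 36] + [2, 8, 19, 23] -> [-2, 2, 2, 8, 13, 19, 23, 36]


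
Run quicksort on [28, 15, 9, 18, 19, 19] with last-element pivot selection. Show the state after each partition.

Partition 1: pivot=19 at index 4 -> [15, 9, 18, 19, 19, 28]
Partition 2: pivot=19 at index 3 -> [15, 9, 18, 19, 19, 28]
Partition 3: pivot=18 at index 2 -> [15, 9, 18, 19, 19, 28]
Partition 4: pivot=9 at index 0 -> [9, 15, 18, 19, 19, 28]


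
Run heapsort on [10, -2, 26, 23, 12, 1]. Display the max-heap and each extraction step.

Build heap: [26, 23, 10, -2, 12, 1]
Extract 26: [23, 12, 10, -2, 1, 26]
Extract 23: [12, 1, 10, -2, 23, 26]
Extract 12: [10, 1, -2, 12, 23, 26]
Extract 10: [1, -2, 10, 12, 23, 26]
Extract 1: [-2, 1, 10, 12, 23, 26]


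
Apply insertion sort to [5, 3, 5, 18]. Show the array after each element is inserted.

First element 5 is already 'sorted'
Insert 3: shifted 1 elements -> [3, 5, 5, 18]
Insert 5: shifted 0 elements -> [3, 5, 5, 18]
Insert 18: shifted 0 elements -> [3, 5, 5, 18]


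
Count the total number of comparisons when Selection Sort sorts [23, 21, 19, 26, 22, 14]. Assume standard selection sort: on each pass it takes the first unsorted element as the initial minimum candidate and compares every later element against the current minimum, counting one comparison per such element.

Pass 1: scan indices 1..5 for the minimum = 5 comparison(s); min is 14, place at index 0 -> [14, 21, 19, 26, 22, 23]
Pass 2: scan indices 2..5 for the minimum = 4 comparison(s); min is 19, place at index 1 -> [14, 19, 21, 26, 22, 23]
Pass 3: scan indices 3..5 for the minimum = 3 comparison(s); min is 21, place at index 2 -> [14, 19, 21, 26, 22, 23]
Pass 4: scan indices 4..5 for the minimum = 2 comparison(s); min is 22, place at index 3 -> [14, 19, 21, 22, 26, 23]
Pass 5: scan indices 5..5 for the minimum = 1 comparison(s); min is 23, place at index 4 -> [14, 19, 21, 22, 23, 26]
Selection sort always scans the whole unsorted suffix, so the count is (n-1) + (n-2) + ... + 1 = n(n-1)/2 = 6*5/2 = 15 regardless of the input order.
Total comparisons: 5 + 4 + 3 + 2 + 1 = 15


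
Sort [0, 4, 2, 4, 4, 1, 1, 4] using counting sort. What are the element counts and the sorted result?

Count array: [1, 2, 1, 0, 4]
(count[i] = number of elements equal to i)
Cumulative count: [1, 3, 4, 4, 8]
Sorted: [0, 1, 1, 2, 4, 4, 4, 4]


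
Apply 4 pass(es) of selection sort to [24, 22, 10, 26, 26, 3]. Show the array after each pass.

Pass 1: Select minimum 3 at index 5, swap -> [3, 22, 10, 26, 26, 24]
Pass 2: Select minimum 10 at index 2, swap -> [3, 10, 22, 26, 26, 24]
Pass 3: Select minimum 22 at index 2, swap -> [3, 10, 22, 26, 26, 24]
Pass 4: Select minimum 24 at index 5, swap -> [3, 10, 22, 24, 26, 26]


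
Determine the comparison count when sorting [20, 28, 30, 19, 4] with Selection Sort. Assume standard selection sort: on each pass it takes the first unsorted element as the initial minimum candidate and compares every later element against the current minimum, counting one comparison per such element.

Pass 1: scan indices 1..4 for the minimum = 4 comparison(s); min is 4, place at index 0 -> [4, 28, 30, 19, 20]
Pass 2: scan indices 2..4 for the minimum = 3 comparison(s); min is 19, place at index 1 -> [4, 19, 30, 28, 20]
Pass 3: scan indices 3..4 for the minimum = 2 comparison(s); min is 20, place at index 2 -> [4, 19, 20, 28, 30]
Pass 4: scan indices 4..4 for the minimum = 1 comparison(s); min is 28, place at index 3 -> [4, 19, 20, 28, 30]
Selection sort always scans the whole unsorted suffix, so the count is (n-1) + (n-2) + ... + 1 = n(n-1)/2 = 5*4/2 = 10 regardless of the input order.
Total comparisons: 4 + 3 + 2 + 1 = 10


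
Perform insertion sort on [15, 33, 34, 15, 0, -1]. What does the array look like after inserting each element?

First element 15 is already 'sorted'
Insert 33: shifted 0 elements -> [15, 33, 34, 15, 0, -1]
Insert 34: shifted 0 elements -> [15, 33, 34, 15, 0, -1]
Insert 15: shifted 2 elements -> [15, 15, 33, 34, 0, -1]
Insert 0: shifted 4 elements -> [0, 15, 15, 33, 34, -1]
Insert -1: shifted 5 elements -> [-1, 0, 15, 15, 33, 34]


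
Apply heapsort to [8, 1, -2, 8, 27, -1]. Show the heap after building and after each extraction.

Build heap: [27, 8, -1, 8, 1, -2]
Extract 27: [8, 8, -1, -2, 1, 27]
Extract 8: [8, 1, -1, -2, 8, 27]
Extract 8: [1, -2, -1, 8, 8, 27]
Extract 1: [-1, -2, 1, 8, 8, 27]
Extract -1: [-2, -1, 1, 8, 8, 27]


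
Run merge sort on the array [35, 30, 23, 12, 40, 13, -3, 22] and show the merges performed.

Divide and conquer:
  Merge [35] + [30] -> [30, 35]
  Merge [23] + [12] -> [12, 23]
  Merge [30, 35] + [12, 23] -> [12, 23, 30, 35]
  Merge [40] + [13] -> [13, 40]
  Merge [-3] + [22] -> [-3, 22]
  Merge [13, 40] + [-3, 22] -> [-3, 13, 22, 40]
  Merge [12, 23, 30, 35] + [-3, 13, 22, 40] -> [-3, 12, 13, 22, 23, 30, 35, 40]


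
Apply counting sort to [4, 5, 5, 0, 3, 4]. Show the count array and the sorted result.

Count array: [1, 0, 0, 1, 2, 2]
(count[i] = number of elements equal to i)
Cumulative count: [1, 1, 1, 2, 4, 6]
Sorted: [0, 3, 4, 4, 5, 5]


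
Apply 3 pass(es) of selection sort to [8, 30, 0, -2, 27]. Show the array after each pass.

Pass 1: Select minimum -2 at index 3, swap -> [-2, 30, 0, 8, 27]
Pass 2: Select minimum 0 at index 2, swap -> [-2, 0, 30, 8, 27]
Pass 3: Select minimum 8 at index 3, swap -> [-2, 0, 8, 30, 27]


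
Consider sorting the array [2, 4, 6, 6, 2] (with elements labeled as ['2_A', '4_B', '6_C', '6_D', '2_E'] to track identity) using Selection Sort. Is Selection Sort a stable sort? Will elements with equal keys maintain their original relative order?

Trace Selection Sort on the labeled array (the key is the number; the letter only tracks identity):
  Pass 1: minimum 2_A is already at index 0; no swap -> [2_A, 4_B, 6_C, 6_D, 2_E]
  Pass 2: minimum of unsorted part is 2_E at index 4; swap it with 4_B at index 1 -> [2_A, 2_E, 6_C, 6_D, 4_B]
  Pass 3: minimum of unsorted part is 4_B at index 4; swap it with 6_C at index 2 -> [2_A, 2_E, 4_B, 6_D, 6_C]
  Pass 4: minimum 6_D is already at index 3; no swap -> [2_A, 2_E, 4_B, 6_D, 6_C]
Final order: [2_A, 2_E, 4_B, 6_D, 6_C]
Equal keys:
  value 2: originally 2_A, 2_E; after sorting 2_A, 2_E -> order preserved
  value 6: originally 6_C, 6_D; after sorting 6_D, 6_C -> order changed
Equal keys were reordered, so Selection Sort is not stable: the long-range swap that moves the minimum into place can carry an element past an equal key. (One such input is enough; an unstable sort may happen to preserve order on other inputs, but it gives no guarantee.)
Answer: Not stable


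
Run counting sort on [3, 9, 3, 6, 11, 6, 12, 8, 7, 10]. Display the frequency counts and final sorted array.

Count array: [0, 0, 0, 2, 0, 0, 2, 1, 1, 1, 1, 1, 1]
(count[i] = number of elements equal to i)
Cumulative count: [0, 0, 0, 2, 2, 2, 4, 5, 6, 7, 8, 9, 10]
Sorted: [3, 3, 6, 6, 7, 8, 9, 10, 11, 12]


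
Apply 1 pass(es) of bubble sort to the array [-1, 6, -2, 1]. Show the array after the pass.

After pass 1: [-1, -2, 1, 6] (2 swaps)
Total swaps: 2


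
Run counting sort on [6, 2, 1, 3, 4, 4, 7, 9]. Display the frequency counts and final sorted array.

Count array: [0, 1, 1, 1, 2, 0, 1, 1, 0, 1]
(count[i] = number of elements equal to i)
Cumulative count: [0, 1, 2, 3, 5, 5, 6, 7, 7, 8]
Sorted: [1, 2, 3, 4, 4, 6, 7, 9]


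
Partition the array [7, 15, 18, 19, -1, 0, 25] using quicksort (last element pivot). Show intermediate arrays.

Partition 1: pivot=25 at index 6 -> [7, 15, 18, 19, -1, 0, 25]
Partition 2: pivot=0 at index 1 -> [-1, 0, 18, 19, 7, 15, 25]
Partition 3: pivot=15 at index 3 -> [-1, 0, 7, 15, 18, 19, 25]
Partition 4: pivot=19 at index 5 -> [-1, 0, 7, 15, 18, 19, 25]


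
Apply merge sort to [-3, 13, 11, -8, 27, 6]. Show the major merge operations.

Divide and conquer:
  Merge [13] + [11] -> [11, 13]
  Merge [-3] + [11, 13] -> [-3, 11, 13]
  Merge [27] + [6] -> [6, 27]
  Merge [-8] + [6, 27] -> [-8, 6, 27]
  Merge [-3, 11, 13] + [-8, 6, 27] -> [-8, -3, 6, 11, 13, 27]


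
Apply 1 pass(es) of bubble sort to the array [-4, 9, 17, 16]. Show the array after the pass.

After pass 1: [-4, 9, 16, 17] (1 swaps)
Total swaps: 1


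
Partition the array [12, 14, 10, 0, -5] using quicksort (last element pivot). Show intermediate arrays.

Partition 1: pivot=-5 at index 0 -> [-5, 14, 10, 0, 12]
Partition 2: pivot=12 at index 3 -> [-5, 10, 0, 12, 14]
Partition 3: pivot=0 at index 1 -> [-5, 0, 10, 12, 14]


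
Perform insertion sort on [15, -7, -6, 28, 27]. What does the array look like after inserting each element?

First element 15 is already 'sorted'
Insert -7: shifted 1 elements -> [-7, 15, -6, 28, 27]
Insert -6: shifted 1 elements -> [-7, -6, 15, 28, 27]
Insert 28: shifted 0 elements -> [-7, -6, 15, 28, 27]
Insert 27: shifted 1 elements -> [-7, -6, 15, 27, 28]


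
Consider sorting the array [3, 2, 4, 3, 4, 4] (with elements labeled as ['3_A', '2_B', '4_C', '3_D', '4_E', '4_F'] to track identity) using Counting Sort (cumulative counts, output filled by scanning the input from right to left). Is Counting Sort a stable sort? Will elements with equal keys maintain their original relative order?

Trace Counting Sort on the labeled array (the key is the number; the letter only tracks identity):
  Counts for values 0..4: [0, 0, 1, 2, 3]
  Cumulative counts: [0, 0, 1, 3, 6]
  Scan right to left: place 4_F at output index 5
  Scan right to left: place 4_E at output index 4
  Scan right to left: place 3_D at output index 2
  Scan right to left: place 4_C at output index 3
  Scan right to left: place 2_B at output index 0
  Scan right to left: place 3_A at output index 1
  Output: [2_B, 3_A, 3_D, 4_C, 4_E, 4_F]
Equal keys:
  value 3: originally 3_A, 3_D; after sorting 3_A, 3_D -> order preserved
  value 4: originally 4_C, 4_E, 4_F; after sorting 4_C, 4_E, 4_F -> order preserved
All equal keys kept their original relative order. Counting Sort is stable: scanning the input right to left with decreasing cumulative counts places later duplicates at later output positions.
Answer: Stable


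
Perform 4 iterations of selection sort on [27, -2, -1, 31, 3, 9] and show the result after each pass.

Pass 1: Select minimum -2 at index 1, swap -> [-2, 27, -1, 31, 3, 9]
Pass 2: Select minimum -1 at index 2, swap -> [-2, -1, 27, 31, 3, 9]
Pass 3: Select minimum 3 at index 4, swap -> [-2, -1, 3, 31, 27, 9]
Pass 4: Select minimum 9 at index 5, swap -> [-2, -1, 3, 9, 27, 31]


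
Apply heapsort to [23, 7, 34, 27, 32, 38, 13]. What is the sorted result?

Build heap: [38, 32, 34, 27, 7, 23, 13]
Extract 38: [34, 32, 23, 27, 7, 13, 38]
Extract 34: [32, 27, 23, 13, 7, 34, 38]
Extract 32: [27, 13, 23, 7, 32, 34, 38]
Extract 27: [23, 13, 7, 27, 32, 34, 38]
Extract 23: [13, 7, 23, 27, 32, 34, 38]
Extract 13: [7, 13, 23, 27, 32, 34, 38]


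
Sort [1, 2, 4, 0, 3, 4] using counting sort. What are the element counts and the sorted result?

Count array: [1, 1, 1, 1, 2]
(count[i] = number of elements equal to i)
Cumulative count: [1, 2, 3, 4, 6]
Sorted: [0, 1, 2, 3, 4, 4]


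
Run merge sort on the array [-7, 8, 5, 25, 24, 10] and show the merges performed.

Divide and conquer:
  Merge [8] + [5] -> [5, 8]
  Merge [-7] + [5, 8] -> [-7, 5, 8]
  Merge [24] + [10] -> [10, 24]
  Merge [25] + [10, 24] -> [10, 24, 25]
  Merge [-7, 5, 8] + [10, 24, 25] -> [-7, 5, 8, 10, 24, 25]


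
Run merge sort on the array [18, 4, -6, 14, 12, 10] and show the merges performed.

Divide and conquer:
  Merge [4] + [-6] -> [-6, 4]
  Merge [18] + [-6, 4] -> [-6, 4, 18]
  Merge [12] + [10] -> [10, 12]
  Merge [14] + [10, 12] -> [10, 12, 14]
  Merge [-6, 4, 18] + [10, 12, 14] -> [-6, 4, 10, 12, 14, 18]


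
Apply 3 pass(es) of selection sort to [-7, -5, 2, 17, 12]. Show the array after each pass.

Pass 1: Select minimum -7 at index 0, swap -> [-7, -5, 2, 17, 12]
Pass 2: Select minimum -5 at index 1, swap -> [-7, -5, 2, 17, 12]
Pass 3: Select minimum 2 at index 2, swap -> [-7, -5, 2, 17, 12]


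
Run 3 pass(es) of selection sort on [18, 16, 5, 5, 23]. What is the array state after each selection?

Pass 1: Select minimum 5 at index 2, swap -> [5, 16, 18, 5, 23]
Pass 2: Select minimum 5 at index 3, swap -> [5, 5, 18, 16, 23]
Pass 3: Select minimum 16 at index 3, swap -> [5, 5, 16, 18, 23]


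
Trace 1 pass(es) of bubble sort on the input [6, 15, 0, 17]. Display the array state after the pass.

After pass 1: [6, 0, 15, 17] (1 swaps)
Total swaps: 1


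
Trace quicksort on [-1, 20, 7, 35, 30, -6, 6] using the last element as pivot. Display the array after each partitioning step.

Partition 1: pivot=6 at index 2 -> [-1, -6, 6, 35, 30, 20, 7]
Partition 2: pivot=-6 at index 0 -> [-6, -1, 6, 35, 30, 20, 7]
Partition 3: pivot=7 at index 3 -> [-6, -1, 6, 7, 30, 20, 35]
Partition 4: pivot=35 at index 6 -> [-6, -1, 6, 7, 30, 20, 35]
Partition 5: pivot=20 at index 4 -> [-6, -1, 6, 7, 20, 30, 35]


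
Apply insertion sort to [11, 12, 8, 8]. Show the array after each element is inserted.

First element 11 is already 'sorted'
Insert 12: shifted 0 elements -> [11, 12, 8, 8]
Insert 8: shifted 2 elements -> [8, 11, 12, 8]
Insert 8: shifted 2 elements -> [8, 8, 11, 12]


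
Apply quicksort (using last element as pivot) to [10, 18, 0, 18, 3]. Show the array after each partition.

Partition 1: pivot=3 at index 1 -> [0, 3, 10, 18, 18]
Partition 2: pivot=18 at index 4 -> [0, 3, 10, 18, 18]
Partition 3: pivot=18 at index 3 -> [0, 3, 10, 18, 18]


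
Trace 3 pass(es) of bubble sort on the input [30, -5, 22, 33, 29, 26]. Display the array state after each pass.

After pass 1: [-5, 22, 30, 29, 26, 33] (4 swaps)
After pass 2: [-5, 22, 29, 26, 30, 33] (2 swaps)
After pass 3: [-5, 22, 26, 29, 30, 33] (1 swaps)
Total swaps: 7


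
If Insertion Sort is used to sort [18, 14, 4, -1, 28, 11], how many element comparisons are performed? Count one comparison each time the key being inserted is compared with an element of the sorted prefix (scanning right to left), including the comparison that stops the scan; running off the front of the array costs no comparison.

Insert 14: 18 > 14 (shift), reached front = 1 comparison(s) -> [14, 18, 4, -1, 28, 11]
Insert 4: 18 > 4 (shift), 14 > 4 (shift), reached front = 2 comparison(s) -> [4, 14, 18, -1, 28, 11]
Insert -1: 18 > -1 (shift), 14 > -1 (shift), 4 > -1 (shift), reached front = 3 comparison(s) -> [-1, 4, 14, 18, 28, 11]
Insert 28: 18 <= 28 (stop) = 1 comparison(s) -> [-1, 4, 14, 18, 28, 11]
Insert 11: 28 > 11 (shift), 18 > 11 (shift), 14 > 11 (shift), 4 <= 11 (stop) = 4 comparison(s) -> [-1, 4, 11, 14, 18, 28]
Total comparisons: 1 + 2 + 3 + 1 + 4 = 11


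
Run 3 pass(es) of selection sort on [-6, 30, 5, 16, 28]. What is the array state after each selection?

Pass 1: Select minimum -6 at index 0, swap -> [-6, 30, 5, 16, 28]
Pass 2: Select minimum 5 at index 2, swap -> [-6, 5, 30, 16, 28]
Pass 3: Select minimum 16 at index 3, swap -> [-6, 5, 16, 30, 28]


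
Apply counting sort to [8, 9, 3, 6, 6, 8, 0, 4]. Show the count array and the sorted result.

Count array: [1, 0, 0, 1, 1, 0, 2, 0, 2, 1]
(count[i] = number of elements equal to i)
Cumulative count: [1, 1, 1, 2, 3, 3, 5, 5, 7, 8]
Sorted: [0, 3, 4, 6, 6, 8, 8, 9]


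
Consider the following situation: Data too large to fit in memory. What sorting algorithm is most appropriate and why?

Best choice: External merge sort
Reason: Minimizes disk I/O by sequential reads/writes


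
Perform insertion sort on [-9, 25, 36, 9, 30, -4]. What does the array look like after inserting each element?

First element -9 is already 'sorted'
Insert 25: shifted 0 elements -> [-9, 25, 36, 9, 30, -4]
Insert 36: shifted 0 elements -> [-9, 25, 36, 9, 30, -4]
Insert 9: shifted 2 elements -> [-9, 9, 25, 36, 30, -4]
Insert 30: shifted 1 elements -> [-9, 9, 25, 30, 36, -4]
Insert -4: shifted 4 elements -> [-9, -4, 9, 25, 30, 36]


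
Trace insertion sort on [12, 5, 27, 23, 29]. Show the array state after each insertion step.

First element 12 is already 'sorted'
Insert 5: shifted 1 elements -> [5, 12, 27, 23, 29]
Insert 27: shifted 0 elements -> [5, 12, 27, 23, 29]
Insert 23: shifted 1 elements -> [5, 12, 23, 27, 29]
Insert 29: shifted 0 elements -> [5, 12, 23, 27, 29]


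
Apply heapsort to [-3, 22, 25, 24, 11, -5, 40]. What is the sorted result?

Build heap: [40, 24, 25, 22, 11, -5, -3]
Extract 40: [25, 24, -3, 22, 11, -5, 40]
Extract 25: [24, 22, -3, -5, 11, 25, 40]
Extract 24: [22, 11, -3, -5, 24, 25, 40]
Extract 22: [11, -5, -3, 22, 24, 25, 40]
Extract 11: [-3, -5, 11, 22, 24, 25, 40]
Extract -3: [-5, -3, 11, 22, 24, 25, 40]


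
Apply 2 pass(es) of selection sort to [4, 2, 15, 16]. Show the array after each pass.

Pass 1: Select minimum 2 at index 1, swap -> [2, 4, 15, 16]
Pass 2: Select minimum 4 at index 1, swap -> [2, 4, 15, 16]


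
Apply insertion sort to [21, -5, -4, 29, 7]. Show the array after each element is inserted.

First element 21 is already 'sorted'
Insert -5: shifted 1 elements -> [-5, 21, -4, 29, 7]
Insert -4: shifted 1 elements -> [-5, -4, 21, 29, 7]
Insert 29: shifted 0 elements -> [-5, -4, 21, 29, 7]
Insert 7: shifted 2 elements -> [-5, -4, 7, 21, 29]


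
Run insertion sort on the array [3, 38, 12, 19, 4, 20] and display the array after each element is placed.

First element 3 is already 'sorted'
Insert 38: shifted 0 elements -> [3, 38, 12, 19, 4, 20]
Insert 12: shifted 1 elements -> [3, 12, 38, 19, 4, 20]
Insert 19: shifted 1 elements -> [3, 12, 19, 38, 4, 20]
Insert 4: shifted 3 elements -> [3, 4, 12, 19, 38, 20]
Insert 20: shifted 1 elements -> [3, 4, 12, 19, 20, 38]


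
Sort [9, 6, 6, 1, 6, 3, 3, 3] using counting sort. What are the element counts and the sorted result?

Count array: [0, 1, 0, 3, 0, 0, 3, 0, 0, 1]
(count[i] = number of elements equal to i)
Cumulative count: [0, 1, 1, 4, 4, 4, 7, 7, 7, 8]
Sorted: [1, 3, 3, 3, 6, 6, 6, 9]


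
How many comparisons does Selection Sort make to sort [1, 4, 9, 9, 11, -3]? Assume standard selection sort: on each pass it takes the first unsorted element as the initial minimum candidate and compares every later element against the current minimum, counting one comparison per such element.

Pass 1: scan indices 1..5 for the minimum = 5 comparison(s); min is -3, place at index 0 -> [-3, 4, 9, 9, 11, 1]
Pass 2: scan indices 2..5 for the minimum = 4 comparison(s); min is 1, place at index 1 -> [-3, 1, 9, 9, 11, 4]
Pass 3: scan indices 3..5 for the minimum = 3 comparison(s); min is 4, place at index 2 -> [-3, 1, 4, 9, 11, 9]
Pass 4: scan indices 4..5 for the minimum = 2 comparison(s); min is 9, place at index 3 -> [-3, 1, 4, 9, 11, 9]
Pass 5: scan indices 5..5 for the minimum = 1 comparison(s); min is 9, place at index 4 -> [-3, 1, 4, 9, 9, 11]
Selection sort always scans the whole unsorted suffix, so the count is (n-1) + (n-2) + ... + 1 = n(n-1)/2 = 6*5/2 = 15 regardless of the input order.
Total comparisons: 5 + 4 + 3 + 2 + 1 = 15


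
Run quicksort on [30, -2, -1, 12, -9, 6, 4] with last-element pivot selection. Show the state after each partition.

Partition 1: pivot=4 at index 3 -> [-2, -1, -9, 4, 30, 6, 12]
Partition 2: pivot=-9 at index 0 -> [-9, -1, -2, 4, 30, 6, 12]
Partition 3: pivot=-2 at index 1 -> [-9, -2, -1, 4, 30, 6, 12]
Partition 4: pivot=12 at index 5 -> [-9, -2, -1, 4, 6, 12, 30]


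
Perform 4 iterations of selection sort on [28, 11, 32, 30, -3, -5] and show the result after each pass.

Pass 1: Select minimum -5 at index 5, swap -> [-5, 11, 32, 30, -3, 28]
Pass 2: Select minimum -3 at index 4, swap -> [-5, -3, 32, 30, 11, 28]
Pass 3: Select minimum 11 at index 4, swap -> [-5, -3, 11, 30, 32, 28]
Pass 4: Select minimum 28 at index 5, swap -> [-5, -3, 11, 28, 32, 30]
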